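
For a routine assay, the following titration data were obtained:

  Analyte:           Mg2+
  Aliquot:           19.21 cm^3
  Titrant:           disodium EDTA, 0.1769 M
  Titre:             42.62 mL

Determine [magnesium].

Mg^2+ + EDTA^4- → [Mg(EDTA)]^2-
n(EDTA) = 0.04262 L × 0.1769 mol/L = 7.539 × 10^-3 mol
n(Mg2+) = 7.539 × 10^-3 mol (1:1 mole ratio)
[Mg2+] = 7.539 × 10^-3 mol / 0.01921 L = 0.3925 mol/L

0.3925 M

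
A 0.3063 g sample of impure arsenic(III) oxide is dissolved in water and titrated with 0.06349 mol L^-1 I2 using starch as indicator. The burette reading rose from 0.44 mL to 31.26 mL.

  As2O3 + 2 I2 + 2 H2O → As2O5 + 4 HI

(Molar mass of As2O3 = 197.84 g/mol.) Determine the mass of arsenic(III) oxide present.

n(I2) = 0.03082 L × 0.06349 mol/L = 1.957 × 10^-3 mol
From the 1:2 ratio, n(As2O3) = 1/2 × 1.957 × 10^-3 = 9.784 × 10^-4 mol
mass of As2O3 = 9.784 × 10^-4 × 197.84 g/mol = 0.1936 g

0.1936 g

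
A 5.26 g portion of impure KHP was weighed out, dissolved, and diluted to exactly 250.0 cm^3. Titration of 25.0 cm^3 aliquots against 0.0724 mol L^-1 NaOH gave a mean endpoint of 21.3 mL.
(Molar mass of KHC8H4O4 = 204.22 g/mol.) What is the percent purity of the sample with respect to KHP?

KHC8H4O4 + NaOH → KNaC8H4O4 + H2O
n(NaOH) per titration = 0.0213 × 0.0724 = 1.54 × 10^-3 mol
n(KHC8H4O4) in each aliquot = 1.54 × 10^-3 mol (1:1 ratio)
n(KHC8H4O4) in the whole flask = 1.54 × 10^-3 × 250.0/25.0 = 0.0154 mol
mass of KHC8H4O4 = 0.0154 × 204.22 = 3.15 g
% KHC8H4O4 = 3.15 / 5.26 × 100 = 59.9 %

59.9 %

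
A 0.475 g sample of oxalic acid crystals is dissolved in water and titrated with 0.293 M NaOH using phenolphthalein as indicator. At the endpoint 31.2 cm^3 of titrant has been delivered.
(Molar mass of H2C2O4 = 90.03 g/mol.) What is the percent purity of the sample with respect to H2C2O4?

86.6 %

H2C2O4 + 2 NaOH → Na2C2O4 + 2 H2O
n(NaOH) = 0.0312 L × 0.293 mol/L = 9.14 × 10^-3 mol
From the 1:2 ratio, n(H2C2O4) = 1/2 × 9.14 × 10^-3 = 4.57 × 10^-3 mol
mass of H2C2O4 = 4.57 × 10^-3 × 90.03 g/mol = 0.412 g
% H2C2O4 = 0.412 / 0.475 × 100 = 86.6 %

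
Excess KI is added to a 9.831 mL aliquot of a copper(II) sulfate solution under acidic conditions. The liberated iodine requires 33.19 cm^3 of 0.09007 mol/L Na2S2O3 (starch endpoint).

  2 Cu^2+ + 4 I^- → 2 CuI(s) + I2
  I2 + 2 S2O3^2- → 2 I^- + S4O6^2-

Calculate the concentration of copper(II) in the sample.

0.3041 mol/L

n(S2O3^2-) = 0.03319 × 0.09007 = 2.989 × 10^-3 mol
n(I2) = n(S2O3^2-)/2 = 1.495 × 10^-3 mol
From the 2:1 ratio, n(Cu2+) in the aliquot = 2/1 × 1.495 × 10^-3 = 2.989 × 10^-3 mol
[Cu2+] = 2.989 × 10^-3 / 0.009831 = 0.3041 mol/L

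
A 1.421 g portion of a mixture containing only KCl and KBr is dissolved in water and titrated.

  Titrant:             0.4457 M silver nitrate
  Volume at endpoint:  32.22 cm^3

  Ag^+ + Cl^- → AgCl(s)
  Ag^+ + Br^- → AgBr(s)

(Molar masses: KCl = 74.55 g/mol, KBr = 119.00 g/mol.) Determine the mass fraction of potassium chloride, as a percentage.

n(AgNO3) = 0.03222 × 0.4457 = 0.01436 mol
Let x = n(KCl), y = n(KBr).
Titrant: 1x + 1y = 0.01436;  mass: 74.55x + 119.00y = 1.421
Solving, x = 6.477 × 10^-3 mol, y = 7.884 × 10^-3 mol
mass of KCl = 6.477 × 10^-3 × 74.55 = 0.4828 g
% KCl = 0.4828 / 1.421 × 100 = 33.98 %

33.98 %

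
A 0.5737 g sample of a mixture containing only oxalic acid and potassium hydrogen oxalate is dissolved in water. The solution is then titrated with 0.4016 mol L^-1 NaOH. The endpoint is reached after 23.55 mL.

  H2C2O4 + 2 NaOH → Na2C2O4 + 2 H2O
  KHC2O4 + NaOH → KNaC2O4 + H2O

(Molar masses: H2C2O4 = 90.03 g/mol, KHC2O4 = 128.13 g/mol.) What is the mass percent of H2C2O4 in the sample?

60.24 %

n(NaOH) = 0.02355 × 0.4016 = 9.458 × 10^-3 mol
Let x = n(H2C2O4), y = n(KHC2O4).
Titrant: 2x + 1y = 9.458 × 10^-3;  mass: 90.03x + 128.13y = 0.5737
Solving, x = 3.839 × 10^-3 mol, y = 1.780 × 10^-3 mol
mass of H2C2O4 = 3.839 × 10^-3 × 90.03 = 0.3456 g
% H2C2O4 = 0.3456 / 0.5737 × 100 = 60.24 %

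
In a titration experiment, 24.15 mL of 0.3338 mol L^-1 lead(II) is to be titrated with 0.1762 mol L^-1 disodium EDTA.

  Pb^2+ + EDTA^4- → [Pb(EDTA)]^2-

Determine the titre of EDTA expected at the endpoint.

45.75 mL

n(Pb2+) = 0.02415 L × 0.3338 mol/L = 8.061 × 10^-3 mol
n(EDTA) = 8.061 × 10^-3 mol (1:1 stoichiometry)
V(EDTA) = 8.061 × 10^-3 mol / 0.1762 mol/L = 0.04575 L = 45.75 mL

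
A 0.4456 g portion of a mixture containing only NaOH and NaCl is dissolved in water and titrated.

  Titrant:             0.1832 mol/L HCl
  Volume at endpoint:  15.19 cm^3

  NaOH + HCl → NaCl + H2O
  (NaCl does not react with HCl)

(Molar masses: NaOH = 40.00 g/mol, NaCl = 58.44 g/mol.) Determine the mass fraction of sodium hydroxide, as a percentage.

24.98 %

n(HCl) = 0.01519 × 0.1832 = 2.783 × 10^-3 mol
Let x = n(NaOH), y = n(NaCl).
Titrant: 1x = 2.783 × 10^-3;  mass: 40.00x + 58.44y = 0.4456
Solving, x = 2.783 × 10^-3 mol, y = 5.720 × 10^-3 mol
mass of NaOH = 2.783 × 10^-3 × 40.00 = 0.1113 g
% NaOH = 0.1113 / 0.4456 × 100 = 24.98 %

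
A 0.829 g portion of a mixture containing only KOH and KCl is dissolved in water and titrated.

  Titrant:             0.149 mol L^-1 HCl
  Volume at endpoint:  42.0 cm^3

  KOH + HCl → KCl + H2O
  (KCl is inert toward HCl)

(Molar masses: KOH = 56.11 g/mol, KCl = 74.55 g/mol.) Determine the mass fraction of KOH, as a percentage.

n(HCl) = 0.0420 × 0.149 = 6.26 × 10^-3 mol
Let x = n(KOH), y = n(KCl).
Titrant: 1x = 6.26 × 10^-3;  mass: 56.11x + 74.55y = 0.829
Solving, x = 6.26 × 10^-3 mol, y = 6.41 × 10^-3 mol
mass of KOH = 6.26 × 10^-3 × 56.11 = 0.351 g
% KOH = 0.351 / 0.829 × 100 = 42.4 %

42.4 %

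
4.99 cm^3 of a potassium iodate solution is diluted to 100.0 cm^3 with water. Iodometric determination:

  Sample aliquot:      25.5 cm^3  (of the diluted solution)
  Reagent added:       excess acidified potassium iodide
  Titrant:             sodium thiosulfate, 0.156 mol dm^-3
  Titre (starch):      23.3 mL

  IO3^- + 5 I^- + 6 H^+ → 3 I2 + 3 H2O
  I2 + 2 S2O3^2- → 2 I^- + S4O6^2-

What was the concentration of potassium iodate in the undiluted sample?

0.476 mol/L

n(S2O3^2-) = 0.0233 × 0.156 = 3.63 × 10^-3 mol
n(I2) = n(S2O3^2-)/2 = 1.82 × 10^-3 mol
From the 1:3 ratio, n(IO3^-) in the aliquot = 1/3 × 1.82 × 10^-3 = 6.06 × 10^-4 mol
[IO3^-]_dilute = 6.06 × 10^-4 / 0.0255 = 0.0238 mol/L
[IO3^-]_original = 0.0238 × 100.0/4.99 = 0.476 mol/L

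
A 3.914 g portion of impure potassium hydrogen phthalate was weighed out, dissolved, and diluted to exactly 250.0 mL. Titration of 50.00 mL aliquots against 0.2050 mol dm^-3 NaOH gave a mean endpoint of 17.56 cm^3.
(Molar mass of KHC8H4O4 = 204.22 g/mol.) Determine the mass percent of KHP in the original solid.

KHC8H4O4 + NaOH → KNaC8H4O4 + H2O
n(NaOH) per titration = 0.01756 × 0.2050 = 3.600 × 10^-3 mol
n(KHC8H4O4) in each aliquot = 3.600 × 10^-3 mol (1:1 ratio)
n(KHC8H4O4) in the whole flask = 3.600 × 10^-3 × 250.0/50.00 = 0.01800 mol
mass of KHC8H4O4 = 0.01800 × 204.22 = 3.676 g
% KHC8H4O4 = 3.676 / 3.914 × 100 = 93.91 %

93.91 %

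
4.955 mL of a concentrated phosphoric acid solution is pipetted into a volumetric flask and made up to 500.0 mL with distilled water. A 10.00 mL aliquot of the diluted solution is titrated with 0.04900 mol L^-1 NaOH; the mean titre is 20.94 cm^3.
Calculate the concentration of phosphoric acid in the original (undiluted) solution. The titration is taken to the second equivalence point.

5.177 mol/L

H3PO4 + 2 NaOH → Na2HPO4 + 2 H2O
n(NaOH) = 0.02094 × 0.04900 = 1.026 × 10^-3 mol
From the 1:2 ratio, n(H3PO4) in the aliquot = 1/2 × 1.026 × 10^-3 = 5.130 × 10^-4 mol
[H3PO4]_dilute = 5.130 × 10^-4 / 0.01000 = 0.05130 mol/L
Dilution factor = 500.0 / 4.955 = 100.9
[H3PO4]_stock = 0.05130 × 100.9 = 5.177 mol/L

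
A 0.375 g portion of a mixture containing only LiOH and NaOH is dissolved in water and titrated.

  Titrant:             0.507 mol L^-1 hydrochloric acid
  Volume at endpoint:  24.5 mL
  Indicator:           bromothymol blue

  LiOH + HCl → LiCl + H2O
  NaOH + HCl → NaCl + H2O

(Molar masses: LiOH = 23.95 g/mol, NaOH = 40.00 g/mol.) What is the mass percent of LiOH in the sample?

n(HCl) = 0.0245 × 0.507 = 0.0124 mol
Let x = n(LiOH), y = n(NaOH).
Titrant: 1x + 1y = 0.0124;  mass: 23.95x + 40.00y = 0.375
Solving, x = 7.59 × 10^-3 mol, y = 4.83 × 10^-3 mol
mass of LiOH = 7.59 × 10^-3 × 23.95 = 0.182 g
% LiOH = 0.182 / 0.375 × 100 = 48.5 %

48.5 %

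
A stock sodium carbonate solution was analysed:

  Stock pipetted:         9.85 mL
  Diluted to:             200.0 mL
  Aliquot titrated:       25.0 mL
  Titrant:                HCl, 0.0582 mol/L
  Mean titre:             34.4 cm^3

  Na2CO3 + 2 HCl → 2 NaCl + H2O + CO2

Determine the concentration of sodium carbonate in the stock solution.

0.813 mol/L

n(HCl) = 0.0344 × 0.0582 = 2.00 × 10^-3 mol
From the 1:2 ratio, n(Na2CO3) in the aliquot = 1/2 × 2.00 × 10^-3 = 1.00 × 10^-3 mol
[Na2CO3]_dilute = 1.00 × 10^-3 / 0.0250 = 0.0400 mol/L
Dilution factor = 200.0 / 9.85 = 20.30
[Na2CO3]_stock = 0.0400 × 20.30 = 0.813 mol/L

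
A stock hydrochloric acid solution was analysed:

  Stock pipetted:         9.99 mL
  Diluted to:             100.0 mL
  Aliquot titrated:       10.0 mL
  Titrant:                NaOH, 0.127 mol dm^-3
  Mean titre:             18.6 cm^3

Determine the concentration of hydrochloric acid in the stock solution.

2.36 mol/L

HCl + NaOH → NaCl + H2O
n(NaOH) = 0.0186 × 0.127 = 2.36 × 10^-3 mol
n(HCl) in the aliquot = 2.36 × 10^-3 mol (1:1 ratio)
[HCl]_dilute = 2.36 × 10^-3 / 0.0100 = 0.236 mol/L
Dilution factor = 100.0 / 9.99 = 10.01
[HCl]_stock = 0.236 × 10.01 = 2.36 mol/L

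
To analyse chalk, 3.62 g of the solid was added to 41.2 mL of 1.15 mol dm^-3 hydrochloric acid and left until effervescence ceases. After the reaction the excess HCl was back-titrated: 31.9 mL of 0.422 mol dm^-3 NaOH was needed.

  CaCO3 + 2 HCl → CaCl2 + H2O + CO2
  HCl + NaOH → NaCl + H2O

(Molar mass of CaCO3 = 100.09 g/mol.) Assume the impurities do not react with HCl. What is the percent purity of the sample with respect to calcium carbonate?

n(HCl) added = 0.0412 × 1.15 = 0.0474 mol
n(NaOH) used in back-titration = 0.0319 × 0.422 = 0.0135 mol
n(HCl) left over = 0.0135 mol (1:1 ratio)
n(HCl) consumed by analyte = 0.0474 − 0.0135 = 0.0339 mol
From the 1:2 ratio, n(CaCO3) = 1/2 × 0.0339 = 0.0170 mol
mass of CaCO3 = 0.0170 × 100.09 = 1.70 g
% CaCO3 = 1.70 / 3.62 × 100 = 46.9 %

46.9 %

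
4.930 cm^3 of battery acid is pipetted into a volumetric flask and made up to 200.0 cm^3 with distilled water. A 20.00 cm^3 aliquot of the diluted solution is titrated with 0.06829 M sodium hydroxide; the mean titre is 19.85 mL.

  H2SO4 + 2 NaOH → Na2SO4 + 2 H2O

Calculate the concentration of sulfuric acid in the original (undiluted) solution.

n(NaOH) = 0.01985 × 0.06829 = 1.356 × 10^-3 mol
From the 1:2 ratio, n(H2SO4) in the aliquot = 1/2 × 1.356 × 10^-3 = 6.778 × 10^-4 mol
[H2SO4]_dilute = 6.778 × 10^-4 / 0.02000 = 0.03389 mol/L
Dilution factor = 200.0 / 4.930 = 40.57
[H2SO4]_stock = 0.03389 × 40.57 = 1.375 mol/L

1.375 M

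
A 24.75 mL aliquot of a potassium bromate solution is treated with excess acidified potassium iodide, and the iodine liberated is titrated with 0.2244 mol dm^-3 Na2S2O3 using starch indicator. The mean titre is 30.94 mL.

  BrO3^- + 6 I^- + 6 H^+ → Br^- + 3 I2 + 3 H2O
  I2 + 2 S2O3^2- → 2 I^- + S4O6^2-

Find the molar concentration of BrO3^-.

0.04675 mol/L

n(S2O3^2-) = 0.03094 × 0.2244 = 6.943 × 10^-3 mol
n(I2) = n(S2O3^2-)/2 = 3.471 × 10^-3 mol
From the 1:3 ratio, n(BrO3^-) in the aliquot = 1/3 × 3.471 × 10^-3 = 1.157 × 10^-3 mol
[BrO3^-] = 1.157 × 10^-3 / 0.02475 = 0.04675 mol/L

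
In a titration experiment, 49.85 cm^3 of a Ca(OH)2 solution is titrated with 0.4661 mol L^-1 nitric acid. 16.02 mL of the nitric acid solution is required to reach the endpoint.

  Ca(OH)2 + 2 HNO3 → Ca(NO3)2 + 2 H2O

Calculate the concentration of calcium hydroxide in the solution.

0.07489 mol/L

n(HNO3) = 0.01602 L × 0.4661 mol/L = 7.467 × 10^-3 mol
From the 1:2 mole ratio, n(Ca(OH)2) = 1/2 × 7.467 × 10^-3 = 3.733 × 10^-3 mol
[Ca(OH)2] = 3.733 × 10^-3 mol / 0.04985 L = 0.07489 mol/L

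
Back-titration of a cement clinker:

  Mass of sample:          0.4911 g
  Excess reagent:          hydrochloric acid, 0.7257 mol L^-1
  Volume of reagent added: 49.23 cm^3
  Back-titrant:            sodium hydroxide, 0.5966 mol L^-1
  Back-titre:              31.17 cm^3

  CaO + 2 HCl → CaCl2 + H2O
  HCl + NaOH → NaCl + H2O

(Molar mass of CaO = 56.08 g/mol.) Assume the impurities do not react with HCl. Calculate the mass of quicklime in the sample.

n(HCl) added = 0.04923 × 0.7257 = 0.03573 mol
n(NaOH) used in back-titration = 0.03117 × 0.5966 = 0.01860 mol
n(HCl) left over = 0.01860 mol (1:1 ratio)
n(HCl) consumed by analyte = 0.03573 − 0.01860 = 0.01713 mol
From the 1:2 ratio, n(CaO) = 1/2 × 0.01713 = 8.565 × 10^-3 mol
mass of CaO = 8.565 × 10^-3 × 56.08 = 0.4803 g

0.4803 g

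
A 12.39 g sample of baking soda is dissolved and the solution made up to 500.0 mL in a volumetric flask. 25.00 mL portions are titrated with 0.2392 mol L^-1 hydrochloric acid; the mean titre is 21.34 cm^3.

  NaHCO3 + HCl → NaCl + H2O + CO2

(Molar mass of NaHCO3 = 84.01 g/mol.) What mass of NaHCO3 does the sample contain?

8.577 g

n(HCl) per titration = 0.02134 × 0.2392 = 5.105 × 10^-3 mol
n(NaHCO3) in each aliquot = 5.105 × 10^-3 mol (1:1 ratio)
n(NaHCO3) in the whole flask = 5.105 × 10^-3 × 500.0/25.00 = 0.1021 mol
mass of NaHCO3 = 0.1021 × 84.01 = 8.577 g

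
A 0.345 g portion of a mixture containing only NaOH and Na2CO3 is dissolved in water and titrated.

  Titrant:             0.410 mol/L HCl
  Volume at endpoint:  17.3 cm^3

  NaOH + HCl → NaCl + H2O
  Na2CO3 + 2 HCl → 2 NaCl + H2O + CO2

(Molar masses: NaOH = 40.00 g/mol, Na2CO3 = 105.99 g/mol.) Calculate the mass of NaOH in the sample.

n(HCl) = 0.0173 × 0.410 = 7.09 × 10^-3 mol
Let x = n(NaOH), y = n(Na2CO3).
Titrant: 1x + 2y = 7.09 × 10^-3;  mass: 40.00x + 105.99y = 0.345
Solving, x = 2.38 × 10^-3 mol, y = 2.36 × 10^-3 mol
mass of NaOH = 2.38 × 10^-3 × 40.00 = 0.0951 g

0.0951 g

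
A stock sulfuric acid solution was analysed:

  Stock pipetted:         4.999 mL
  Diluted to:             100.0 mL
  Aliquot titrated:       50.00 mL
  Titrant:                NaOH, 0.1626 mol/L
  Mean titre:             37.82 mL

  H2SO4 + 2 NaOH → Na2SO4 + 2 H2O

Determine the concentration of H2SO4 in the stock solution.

n(NaOH) = 0.03782 × 0.1626 = 6.150 × 10^-3 mol
From the 1:2 ratio, n(H2SO4) in the aliquot = 1/2 × 6.150 × 10^-3 = 3.075 × 10^-3 mol
[H2SO4]_dilute = 3.075 × 10^-3 / 0.05000 = 0.06150 mol/L
Dilution factor = 100.0 / 4.999 = 20.00
[H2SO4]_stock = 0.06150 × 20.00 = 1.230 mol/L

1.230 mol/L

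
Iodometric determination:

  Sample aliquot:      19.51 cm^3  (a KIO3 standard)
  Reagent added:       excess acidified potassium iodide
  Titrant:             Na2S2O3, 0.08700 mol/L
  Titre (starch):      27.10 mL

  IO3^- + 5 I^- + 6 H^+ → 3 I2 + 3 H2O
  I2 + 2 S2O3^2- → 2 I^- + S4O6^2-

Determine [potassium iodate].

0.02014 mol/L

n(S2O3^2-) = 0.02710 × 0.08700 = 2.358 × 10^-3 mol
n(I2) = n(S2O3^2-)/2 = 1.179 × 10^-3 mol
From the 1:3 ratio, n(IO3^-) in the aliquot = 1/3 × 1.179 × 10^-3 = 3.929 × 10^-4 mol
[IO3^-] = 3.929 × 10^-4 / 0.01951 = 0.02014 mol/L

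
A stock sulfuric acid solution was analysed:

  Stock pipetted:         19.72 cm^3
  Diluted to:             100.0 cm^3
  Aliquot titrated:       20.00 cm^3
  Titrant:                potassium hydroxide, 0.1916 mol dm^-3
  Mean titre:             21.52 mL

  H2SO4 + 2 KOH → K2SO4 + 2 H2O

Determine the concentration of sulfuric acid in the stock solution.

n(KOH) = 0.02152 × 0.1916 = 4.123 × 10^-3 mol
From the 1:2 ratio, n(H2SO4) in the aliquot = 1/2 × 4.123 × 10^-3 = 2.062 × 10^-3 mol
[H2SO4]_dilute = 2.062 × 10^-3 / 0.02000 = 0.1031 mol/L
Dilution factor = 100.0 / 19.72 = 5.071
[H2SO4]_stock = 0.1031 × 5.071 = 0.5227 mol/L

0.5227 mol/L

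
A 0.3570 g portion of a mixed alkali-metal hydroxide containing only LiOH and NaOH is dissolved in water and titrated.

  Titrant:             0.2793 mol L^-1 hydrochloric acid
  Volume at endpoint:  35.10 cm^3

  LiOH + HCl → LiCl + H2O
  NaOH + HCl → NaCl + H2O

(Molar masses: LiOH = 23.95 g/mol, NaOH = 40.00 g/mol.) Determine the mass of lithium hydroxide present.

n(HCl) = 0.03510 × 0.2793 = 9.803 × 10^-3 mol
Let x = n(LiOH), y = n(NaOH).
Titrant: 1x + 1y = 9.803 × 10^-3;  mass: 23.95x + 40.00y = 0.3570
Solving, x = 2.189 × 10^-3 mol, y = 7.614 × 10^-3 mol
mass of LiOH = 2.189 × 10^-3 × 23.95 = 0.05243 g

0.05243 g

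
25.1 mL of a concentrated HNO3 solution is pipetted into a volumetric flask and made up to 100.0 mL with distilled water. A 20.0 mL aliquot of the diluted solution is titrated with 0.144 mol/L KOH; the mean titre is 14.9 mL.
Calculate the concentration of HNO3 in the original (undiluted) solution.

0.427 mol/L

HNO3 + KOH → KNO3 + H2O
n(KOH) = 0.0149 × 0.144 = 2.15 × 10^-3 mol
n(HNO3) in the aliquot = 2.15 × 10^-3 mol (1:1 ratio)
[HNO3]_dilute = 2.15 × 10^-3 / 0.0200 = 0.107 mol/L
Dilution factor = 100.0 / 25.1 = 3.984
[HNO3]_stock = 0.107 × 3.984 = 0.427 mol/L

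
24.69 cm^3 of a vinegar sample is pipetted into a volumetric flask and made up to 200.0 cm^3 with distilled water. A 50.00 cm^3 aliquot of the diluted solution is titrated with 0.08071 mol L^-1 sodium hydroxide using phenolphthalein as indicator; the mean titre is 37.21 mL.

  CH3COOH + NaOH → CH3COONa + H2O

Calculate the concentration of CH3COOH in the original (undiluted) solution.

n(NaOH) = 0.03721 × 0.08071 = 3.003 × 10^-3 mol
n(CH3COOH) in the aliquot = 3.003 × 10^-3 mol (1:1 ratio)
[CH3COOH]_dilute = 3.003 × 10^-3 / 0.05000 = 0.06006 mol/L
Dilution factor = 200.0 / 24.69 = 8.100
[CH3COOH]_stock = 0.06006 × 8.100 = 0.4865 mol/L

0.4865 mol/L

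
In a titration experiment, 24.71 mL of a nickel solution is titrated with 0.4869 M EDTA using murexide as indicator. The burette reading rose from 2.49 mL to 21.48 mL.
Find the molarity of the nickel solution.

0.3742 M

Ni^2+ + EDTA^4- → [Ni(EDTA)]^2-
n(EDTA) = 0.01899 L × 0.4869 mol/L = 9.246 × 10^-3 mol
n(Ni2+) = 9.246 × 10^-3 mol (1:1 mole ratio)
[Ni2+] = 9.246 × 10^-3 mol / 0.02471 L = 0.3742 mol/L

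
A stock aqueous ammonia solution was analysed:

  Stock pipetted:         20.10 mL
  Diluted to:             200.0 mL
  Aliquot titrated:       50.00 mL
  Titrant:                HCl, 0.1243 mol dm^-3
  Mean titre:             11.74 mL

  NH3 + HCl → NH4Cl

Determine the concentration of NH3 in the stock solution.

0.2904 mol/L

n(HCl) = 0.01174 × 0.1243 = 1.459 × 10^-3 mol
n(NH3) in the aliquot = 1.459 × 10^-3 mol (1:1 ratio)
[NH3]_dilute = 1.459 × 10^-3 / 0.05000 = 0.02919 mol/L
Dilution factor = 200.0 / 20.10 = 9.950
[NH3]_stock = 0.02919 × 9.950 = 0.2904 mol/L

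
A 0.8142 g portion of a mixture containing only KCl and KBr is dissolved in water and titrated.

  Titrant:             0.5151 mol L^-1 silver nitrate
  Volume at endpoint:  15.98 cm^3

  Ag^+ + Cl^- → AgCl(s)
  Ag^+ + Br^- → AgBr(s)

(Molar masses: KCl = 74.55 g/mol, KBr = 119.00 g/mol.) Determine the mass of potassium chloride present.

n(AgNO3) = 0.01598 × 0.5151 = 8.231 × 10^-3 mol
Let x = n(KCl), y = n(KBr).
Titrant: 1x + 1y = 8.231 × 10^-3;  mass: 74.55x + 119.00y = 0.8142
Solving, x = 3.719 × 10^-3 mol, y = 4.512 × 10^-3 mol
mass of KCl = 3.719 × 10^-3 × 74.55 = 0.2773 g

0.2773 g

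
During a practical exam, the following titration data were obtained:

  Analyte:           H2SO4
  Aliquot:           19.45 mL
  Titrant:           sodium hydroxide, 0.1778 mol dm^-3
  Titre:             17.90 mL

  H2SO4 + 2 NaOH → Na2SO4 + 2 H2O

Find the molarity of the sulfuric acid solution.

0.08182 mol/L

n(NaOH) = 0.01790 L × 0.1778 mol/L = 3.183 × 10^-3 mol
From the 1:2 mole ratio, n(H2SO4) = 1/2 × 3.183 × 10^-3 = 1.591 × 10^-3 mol
[H2SO4] = 1.591 × 10^-3 mol / 0.01945 L = 0.08182 mol/L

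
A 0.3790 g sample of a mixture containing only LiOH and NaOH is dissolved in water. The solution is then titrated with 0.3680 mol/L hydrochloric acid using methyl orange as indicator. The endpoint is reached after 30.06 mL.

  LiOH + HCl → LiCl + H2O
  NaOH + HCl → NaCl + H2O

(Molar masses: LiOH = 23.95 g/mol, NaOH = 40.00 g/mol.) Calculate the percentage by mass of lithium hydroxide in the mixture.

24.99 %

n(HCl) = 0.03006 × 0.3680 = 0.01106 mol
Let x = n(LiOH), y = n(NaOH).
Titrant: 1x + 1y = 0.01106;  mass: 23.95x + 40.00y = 0.3790
Solving, x = 3.955 × 10^-3 mol, y = 7.107 × 10^-3 mol
mass of LiOH = 3.955 × 10^-3 × 23.95 = 0.09473 g
% LiOH = 0.09473 / 0.3790 × 100 = 24.99 %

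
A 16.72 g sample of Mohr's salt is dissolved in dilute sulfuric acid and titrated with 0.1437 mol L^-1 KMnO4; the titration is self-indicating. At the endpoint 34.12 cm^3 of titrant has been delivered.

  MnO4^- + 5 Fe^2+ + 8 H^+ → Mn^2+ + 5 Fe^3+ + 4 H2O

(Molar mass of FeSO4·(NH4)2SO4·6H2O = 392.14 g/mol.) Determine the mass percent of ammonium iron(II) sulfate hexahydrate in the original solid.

n(KMnO4) = 0.03412 L × 0.1437 mol/L = 4.903 × 10^-3 mol
From the 5:1 ratio, n(FeSO4·(NH4)2SO4·6H2O) = 5/1 × 4.903 × 10^-3 = 0.02452 mol
mass of FeSO4·(NH4)2SO4·6H2O = 0.02452 × 392.14 g/mol = 9.613 g
% FeSO4·(NH4)2SO4·6H2O = 9.613 / 16.72 × 100 = 57.50 %

57.50 %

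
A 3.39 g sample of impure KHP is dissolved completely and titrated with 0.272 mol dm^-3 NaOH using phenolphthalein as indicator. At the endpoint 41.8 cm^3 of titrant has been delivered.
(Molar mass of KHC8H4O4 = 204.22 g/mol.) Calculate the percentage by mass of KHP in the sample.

68.5 %

KHC8H4O4 + NaOH → KNaC8H4O4 + H2O
n(NaOH) = 0.0418 L × 0.272 mol/L = 0.0114 mol
n(KHC8H4O4) = 0.0114 mol (1:1 ratio)
mass of KHC8H4O4 = 0.0114 × 204.22 g/mol = 2.32 g
% KHC8H4O4 = 2.32 / 3.39 × 100 = 68.5 %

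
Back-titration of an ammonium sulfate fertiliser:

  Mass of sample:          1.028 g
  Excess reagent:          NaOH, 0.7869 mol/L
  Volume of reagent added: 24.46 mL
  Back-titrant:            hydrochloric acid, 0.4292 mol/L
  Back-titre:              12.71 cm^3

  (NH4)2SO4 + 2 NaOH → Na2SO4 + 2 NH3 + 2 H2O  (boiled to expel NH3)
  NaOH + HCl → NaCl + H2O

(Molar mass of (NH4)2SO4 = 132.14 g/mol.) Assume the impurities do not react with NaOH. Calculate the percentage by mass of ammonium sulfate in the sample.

n(NaOH) added = 0.02446 × 0.7869 = 0.01925 mol
n(HCl) used in back-titration = 0.01271 × 0.4292 = 5.455 × 10^-3 mol
n(NaOH) left over = 5.455 × 10^-3 mol (1:1 ratio)
n(NaOH) consumed by analyte = 0.01925 − 5.455 × 10^-3 = 0.01379 mol
From the 1:2 ratio, n((NH4)2SO4) = 1/2 × 0.01379 = 6.896 × 10^-3 mol
mass of (NH4)2SO4 = 6.896 × 10^-3 × 132.14 = 0.9113 g
% (NH4)2SO4 = 0.9113 / 1.028 × 100 = 88.64 %

88.64 %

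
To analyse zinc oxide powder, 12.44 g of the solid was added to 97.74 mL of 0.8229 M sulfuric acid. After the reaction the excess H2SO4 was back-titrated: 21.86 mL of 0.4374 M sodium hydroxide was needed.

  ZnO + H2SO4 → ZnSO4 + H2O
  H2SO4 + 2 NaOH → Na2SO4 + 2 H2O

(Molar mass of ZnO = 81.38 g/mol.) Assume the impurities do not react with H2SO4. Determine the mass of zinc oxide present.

6.156 g

n(H2SO4) added = 0.09774 × 0.8229 = 0.08043 mol
n(NaOH) used in back-titration = 0.02186 × 0.4374 = 9.562 × 10^-3 mol
From the 1:2 ratio, n(H2SO4) left over = 1/2 × 9.562 × 10^-3 = 4.781 × 10^-3 mol
n(H2SO4) consumed by analyte = 0.08043 − 4.781 × 10^-3 = 0.07565 mol
n(ZnO) = 0.07565 mol (1:1 ratio)
mass of ZnO = 0.07565 × 81.38 = 6.156 g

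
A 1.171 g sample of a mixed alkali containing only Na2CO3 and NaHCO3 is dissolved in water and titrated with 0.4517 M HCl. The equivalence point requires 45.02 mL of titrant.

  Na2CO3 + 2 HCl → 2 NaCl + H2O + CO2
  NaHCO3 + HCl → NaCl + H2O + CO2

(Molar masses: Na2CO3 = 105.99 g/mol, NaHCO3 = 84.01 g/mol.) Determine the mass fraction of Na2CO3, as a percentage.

n(HCl) = 0.04502 × 0.4517 = 0.02034 mol
Let x = n(Na2CO3), y = n(NaHCO3).
Titrant: 2x + 1y = 0.02034;  mass: 105.99x + 84.01y = 1.171
Solving, x = 8.663 × 10^-3 mol, y = 3.009 × 10^-3 mol
mass of Na2CO3 = 8.663 × 10^-3 × 105.99 = 0.9182 g
% Na2CO3 = 0.9182 / 1.171 × 100 = 78.41 %

78.41 %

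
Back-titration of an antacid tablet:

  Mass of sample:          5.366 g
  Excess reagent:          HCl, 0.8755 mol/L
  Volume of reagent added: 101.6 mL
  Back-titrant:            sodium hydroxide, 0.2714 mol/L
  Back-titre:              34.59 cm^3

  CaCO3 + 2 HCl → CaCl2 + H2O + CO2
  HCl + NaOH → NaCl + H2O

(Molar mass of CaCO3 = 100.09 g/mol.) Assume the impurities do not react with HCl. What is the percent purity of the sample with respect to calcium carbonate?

n(HCl) added = 0.1016 × 0.8755 = 0.08895 mol
n(NaOH) used in back-titration = 0.03459 × 0.2714 = 9.388 × 10^-3 mol
n(HCl) left over = 9.388 × 10^-3 mol (1:1 ratio)
n(HCl) consumed by analyte = 0.08895 − 9.388 × 10^-3 = 0.07956 mol
From the 1:2 ratio, n(CaCO3) = 1/2 × 0.07956 = 0.03978 mol
mass of CaCO3 = 0.03978 × 100.09 = 3.982 g
% CaCO3 = 3.982 / 5.366 × 100 = 74.20 %

74.20 %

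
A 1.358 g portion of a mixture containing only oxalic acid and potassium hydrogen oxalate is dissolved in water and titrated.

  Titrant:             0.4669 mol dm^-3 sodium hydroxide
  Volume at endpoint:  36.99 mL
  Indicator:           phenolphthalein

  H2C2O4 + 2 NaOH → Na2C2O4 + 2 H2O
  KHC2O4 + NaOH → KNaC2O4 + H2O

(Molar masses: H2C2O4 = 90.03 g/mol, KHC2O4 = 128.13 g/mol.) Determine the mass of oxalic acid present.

n(NaOH) = 0.03699 × 0.4669 = 0.01727 mol
Let x = n(H2C2O4), y = n(KHC2O4).
Titrant: 2x + 1y = 0.01727;  mass: 90.03x + 128.13y = 1.358
Solving, x = 5.143 × 10^-3 mol, y = 6.985 × 10^-3 mol
mass of H2C2O4 = 5.143 × 10^-3 × 90.03 = 0.4630 g

0.4630 g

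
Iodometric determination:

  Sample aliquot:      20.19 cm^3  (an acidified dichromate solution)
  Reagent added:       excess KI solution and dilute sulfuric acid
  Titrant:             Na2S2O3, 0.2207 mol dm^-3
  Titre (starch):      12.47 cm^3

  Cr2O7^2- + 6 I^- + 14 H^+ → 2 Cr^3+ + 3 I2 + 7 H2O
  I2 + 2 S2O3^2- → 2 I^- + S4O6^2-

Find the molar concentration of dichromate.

0.02272 mol/L

n(S2O3^2-) = 0.01247 × 0.2207 = 2.752 × 10^-3 mol
n(I2) = n(S2O3^2-)/2 = 1.376 × 10^-3 mol
From the 1:3 ratio, n(Cr2O7^2-) in the aliquot = 1/3 × 1.376 × 10^-3 = 4.587 × 10^-4 mol
[Cr2O7^2-] = 4.587 × 10^-4 / 0.02019 = 0.02272 mol/L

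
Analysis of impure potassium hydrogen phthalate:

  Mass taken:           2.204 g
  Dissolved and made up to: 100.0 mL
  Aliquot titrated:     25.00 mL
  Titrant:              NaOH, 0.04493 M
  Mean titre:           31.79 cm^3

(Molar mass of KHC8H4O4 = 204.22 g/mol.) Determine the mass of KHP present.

KHC8H4O4 + NaOH → KNaC8H4O4 + H2O
n(NaOH) per titration = 0.03179 × 0.04493 = 1.428 × 10^-3 mol
n(KHC8H4O4) in each aliquot = 1.428 × 10^-3 mol (1:1 ratio)
n(KHC8H4O4) in the whole flask = 1.428 × 10^-3 × 100.0/25.00 = 5.713 × 10^-3 mol
mass of KHC8H4O4 = 5.713 × 10^-3 × 204.22 = 1.167 g

1.167 g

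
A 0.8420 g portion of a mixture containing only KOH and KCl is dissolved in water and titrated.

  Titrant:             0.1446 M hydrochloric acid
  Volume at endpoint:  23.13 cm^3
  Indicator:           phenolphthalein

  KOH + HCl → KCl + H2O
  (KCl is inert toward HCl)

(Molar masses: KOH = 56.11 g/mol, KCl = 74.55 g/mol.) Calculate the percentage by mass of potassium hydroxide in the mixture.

n(HCl) = 0.02313 × 0.1446 = 3.345 × 10^-3 mol
Let x = n(KOH), y = n(KCl).
Titrant: 1x = 3.345 × 10^-3;  mass: 56.11x + 74.55y = 0.8420
Solving, x = 3.345 × 10^-3 mol, y = 8.777 × 10^-3 mol
mass of KOH = 3.345 × 10^-3 × 56.11 = 0.1877 g
% KOH = 0.1877 / 0.8420 × 100 = 22.29 %

22.29 %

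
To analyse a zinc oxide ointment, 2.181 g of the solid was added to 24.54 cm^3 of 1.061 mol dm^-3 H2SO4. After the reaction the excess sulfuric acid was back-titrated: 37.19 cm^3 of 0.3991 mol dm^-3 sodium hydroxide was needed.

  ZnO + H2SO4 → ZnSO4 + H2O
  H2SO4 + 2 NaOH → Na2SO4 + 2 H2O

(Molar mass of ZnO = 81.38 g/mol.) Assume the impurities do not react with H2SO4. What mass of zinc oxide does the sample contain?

1.515 g

n(H2SO4) added = 0.02454 × 1.061 = 0.02604 mol
n(NaOH) used in back-titration = 0.03719 × 0.3991 = 0.01484 mol
From the 1:2 ratio, n(H2SO4) left over = 1/2 × 0.01484 = 7.421 × 10^-3 mol
n(H2SO4) consumed by analyte = 0.02604 − 7.421 × 10^-3 = 0.01862 mol
n(ZnO) = 0.01862 mol (1:1 ratio)
mass of ZnO = 0.01862 × 81.38 = 1.515 g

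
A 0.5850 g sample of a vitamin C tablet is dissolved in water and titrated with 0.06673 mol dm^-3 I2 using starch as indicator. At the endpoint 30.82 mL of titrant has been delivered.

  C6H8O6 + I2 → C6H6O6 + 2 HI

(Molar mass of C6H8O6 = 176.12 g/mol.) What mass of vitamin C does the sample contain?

n(I2) = 0.03082 L × 0.06673 mol/L = 2.057 × 10^-3 mol
n(C6H8O6) = 2.057 × 10^-3 mol (1:1 ratio)
mass of C6H8O6 = 2.057 × 10^-3 × 176.12 g/mol = 0.3622 g

0.3622 g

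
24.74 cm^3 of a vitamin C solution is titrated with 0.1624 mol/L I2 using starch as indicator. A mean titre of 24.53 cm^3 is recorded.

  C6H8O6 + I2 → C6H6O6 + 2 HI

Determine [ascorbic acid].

0.1610 mol/L

n(I2) = 0.02453 L × 0.1624 mol/L = 3.984 × 10^-3 mol
n(C6H8O6) = 3.984 × 10^-3 mol (1:1 mole ratio)
[C6H8O6] = 3.984 × 10^-3 mol / 0.02474 L = 0.1610 mol/L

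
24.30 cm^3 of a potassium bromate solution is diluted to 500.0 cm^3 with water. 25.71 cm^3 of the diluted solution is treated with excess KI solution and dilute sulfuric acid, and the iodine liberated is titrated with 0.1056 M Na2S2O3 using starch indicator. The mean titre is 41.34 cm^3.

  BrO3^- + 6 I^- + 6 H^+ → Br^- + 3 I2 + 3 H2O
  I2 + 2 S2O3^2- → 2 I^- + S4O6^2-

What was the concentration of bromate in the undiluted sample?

n(S2O3^2-) = 0.04134 × 0.1056 = 4.366 × 10^-3 mol
n(I2) = n(S2O3^2-)/2 = 2.183 × 10^-3 mol
From the 1:3 ratio, n(BrO3^-) in the aliquot = 1/3 × 2.183 × 10^-3 = 7.276 × 10^-4 mol
[BrO3^-]_dilute = 7.276 × 10^-4 / 0.02571 = 0.02830 mol/L
[BrO3^-]_original = 0.02830 × 500.0/24.30 = 0.5823 mol/L

0.5823 M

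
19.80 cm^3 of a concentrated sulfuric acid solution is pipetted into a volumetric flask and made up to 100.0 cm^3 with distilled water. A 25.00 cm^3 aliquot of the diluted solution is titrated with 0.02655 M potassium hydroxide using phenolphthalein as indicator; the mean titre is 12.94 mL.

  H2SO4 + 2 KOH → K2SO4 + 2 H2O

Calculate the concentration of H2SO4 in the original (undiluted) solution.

0.03470 M

n(KOH) = 0.01294 × 0.02655 = 3.436 × 10^-4 mol
From the 1:2 ratio, n(H2SO4) in the aliquot = 1/2 × 3.436 × 10^-4 = 1.718 × 10^-4 mol
[H2SO4]_dilute = 1.718 × 10^-4 / 0.02500 = 0.006871 mol/L
Dilution factor = 100.0 / 19.80 = 5.051
[H2SO4]_stock = 0.006871 × 5.051 = 0.03470 mol/L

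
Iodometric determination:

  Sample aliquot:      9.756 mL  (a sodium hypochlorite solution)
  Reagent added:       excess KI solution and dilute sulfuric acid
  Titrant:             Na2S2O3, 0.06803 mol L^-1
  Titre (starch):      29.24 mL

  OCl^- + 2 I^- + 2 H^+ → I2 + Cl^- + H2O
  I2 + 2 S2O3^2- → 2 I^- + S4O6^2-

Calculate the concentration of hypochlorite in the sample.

n(S2O3^2-) = 0.02924 × 0.06803 = 1.989 × 10^-3 mol
n(I2) = n(S2O3^2-)/2 = 9.946 × 10^-4 mol
n(OCl^-) in the aliquot = 9.946 × 10^-4 mol (1:1 ratio)
[OCl^-] = 9.946 × 10^-4 / 0.009756 = 0.1019 mol/L

0.1019 mol/L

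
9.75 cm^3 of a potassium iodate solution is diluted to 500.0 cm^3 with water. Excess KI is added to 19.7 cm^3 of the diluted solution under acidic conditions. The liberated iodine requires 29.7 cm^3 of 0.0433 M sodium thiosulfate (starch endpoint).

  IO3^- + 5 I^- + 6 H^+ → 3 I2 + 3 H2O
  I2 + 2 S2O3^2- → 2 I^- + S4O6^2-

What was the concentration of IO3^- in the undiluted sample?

n(S2O3^2-) = 0.0297 × 0.0433 = 1.29 × 10^-3 mol
n(I2) = n(S2O3^2-)/2 = 6.43 × 10^-4 mol
From the 1:3 ratio, n(IO3^-) in the aliquot = 1/3 × 6.43 × 10^-4 = 2.14 × 10^-4 mol
[IO3^-]_dilute = 2.14 × 10^-4 / 0.0197 = 0.0109 mol/L
[IO3^-]_original = 0.0109 × 500.0/9.75 = 0.558 mol/L

0.558 M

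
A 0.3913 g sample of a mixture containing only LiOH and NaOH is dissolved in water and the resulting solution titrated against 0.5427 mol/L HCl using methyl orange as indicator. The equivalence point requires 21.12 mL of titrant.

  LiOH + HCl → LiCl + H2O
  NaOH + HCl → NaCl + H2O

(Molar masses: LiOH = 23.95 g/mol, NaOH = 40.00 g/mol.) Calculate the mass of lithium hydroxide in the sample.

n(HCl) = 0.02112 × 0.5427 = 0.01146 mol
Let x = n(LiOH), y = n(NaOH).
Titrant: 1x + 1y = 0.01146;  mass: 23.95x + 40.00y = 0.3913
Solving, x = 4.185 × 10^-3 mol, y = 7.277 × 10^-3 mol
mass of LiOH = 4.185 × 10^-3 × 23.95 = 0.1002 g

0.1002 g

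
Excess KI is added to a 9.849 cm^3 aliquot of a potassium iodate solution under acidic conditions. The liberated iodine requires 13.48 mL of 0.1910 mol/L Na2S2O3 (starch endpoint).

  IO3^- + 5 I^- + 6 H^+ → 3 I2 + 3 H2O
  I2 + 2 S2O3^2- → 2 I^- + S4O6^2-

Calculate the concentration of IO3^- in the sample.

n(S2O3^2-) = 0.01348 × 0.1910 = 2.575 × 10^-3 mol
n(I2) = n(S2O3^2-)/2 = 1.287 × 10^-3 mol
From the 1:3 ratio, n(IO3^-) in the aliquot = 1/3 × 1.287 × 10^-3 = 4.291 × 10^-4 mol
[IO3^-] = 4.291 × 10^-4 / 0.009849 = 0.04357 mol/L

0.04357 mol/L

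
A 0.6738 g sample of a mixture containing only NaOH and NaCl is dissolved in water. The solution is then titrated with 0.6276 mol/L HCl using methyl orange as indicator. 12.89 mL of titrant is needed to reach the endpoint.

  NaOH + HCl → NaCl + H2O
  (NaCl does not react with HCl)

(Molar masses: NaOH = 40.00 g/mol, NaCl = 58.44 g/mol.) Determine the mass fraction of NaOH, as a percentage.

48.02 %

n(HCl) = 0.01289 × 0.6276 = 8.090 × 10^-3 mol
Let x = n(NaOH), y = n(NaCl).
Titrant: 1x = 8.090 × 10^-3;  mass: 40.00x + 58.44y = 0.6738
Solving, x = 8.090 × 10^-3 mol, y = 5.993 × 10^-3 mol
mass of NaOH = 8.090 × 10^-3 × 40.00 = 0.3236 g
% NaOH = 0.3236 / 0.6738 × 100 = 48.02 %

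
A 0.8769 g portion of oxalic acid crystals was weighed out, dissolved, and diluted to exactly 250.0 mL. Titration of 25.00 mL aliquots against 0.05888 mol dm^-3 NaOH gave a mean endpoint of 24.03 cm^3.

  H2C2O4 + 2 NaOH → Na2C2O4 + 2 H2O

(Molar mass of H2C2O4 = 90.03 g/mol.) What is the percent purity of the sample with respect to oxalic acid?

n(NaOH) per titration = 0.02403 × 0.05888 = 1.415 × 10^-3 mol
From the 1:2 ratio, n(H2C2O4) in each aliquot = 1/2 × 1.415 × 10^-3 = 7.074 × 10^-4 mol
n(H2C2O4) in the whole flask = 7.074 × 10^-4 × 250.0/25.00 = 7.074 × 10^-3 mol
mass of H2C2O4 = 7.074 × 10^-3 × 90.03 = 0.6369 g
% H2C2O4 = 0.6369 / 0.8769 × 100 = 72.63 %

72.63 %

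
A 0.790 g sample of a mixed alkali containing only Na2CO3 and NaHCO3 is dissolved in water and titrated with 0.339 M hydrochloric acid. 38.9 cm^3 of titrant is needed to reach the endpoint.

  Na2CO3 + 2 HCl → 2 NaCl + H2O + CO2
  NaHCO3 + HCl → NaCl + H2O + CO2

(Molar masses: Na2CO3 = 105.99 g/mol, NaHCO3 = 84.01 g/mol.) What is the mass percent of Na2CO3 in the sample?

68.7 %

n(HCl) = 0.0389 × 0.339 = 0.0132 mol
Let x = n(Na2CO3), y = n(NaHCO3).
Titrant: 2x + 1y = 0.0132;  mass: 105.99x + 84.01y = 0.790
Solving, x = 5.12 × 10^-3 mol, y = 2.94 × 10^-3 mol
mass of Na2CO3 = 5.12 × 10^-3 × 105.99 = 0.543 g
% Na2CO3 = 0.543 / 0.790 × 100 = 68.7 %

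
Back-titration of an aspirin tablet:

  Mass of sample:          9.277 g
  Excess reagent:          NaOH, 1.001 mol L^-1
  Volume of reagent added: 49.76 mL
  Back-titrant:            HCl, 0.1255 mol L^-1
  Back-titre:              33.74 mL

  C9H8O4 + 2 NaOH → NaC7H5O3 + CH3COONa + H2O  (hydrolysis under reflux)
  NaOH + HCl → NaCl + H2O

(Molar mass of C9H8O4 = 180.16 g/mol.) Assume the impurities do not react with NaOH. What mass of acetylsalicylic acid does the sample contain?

n(NaOH) added = 0.04976 × 1.001 = 0.04981 mol
n(HCl) used in back-titration = 0.03374 × 0.1255 = 4.234 × 10^-3 mol
n(NaOH) left over = 4.234 × 10^-3 mol (1:1 ratio)
n(NaOH) consumed by analyte = 0.04981 − 4.234 × 10^-3 = 0.04558 mol
From the 1:2 ratio, n(C9H8O4) = 1/2 × 0.04558 = 0.02279 mol
mass of C9H8O4 = 0.02279 × 180.16 = 4.105 g

4.105 g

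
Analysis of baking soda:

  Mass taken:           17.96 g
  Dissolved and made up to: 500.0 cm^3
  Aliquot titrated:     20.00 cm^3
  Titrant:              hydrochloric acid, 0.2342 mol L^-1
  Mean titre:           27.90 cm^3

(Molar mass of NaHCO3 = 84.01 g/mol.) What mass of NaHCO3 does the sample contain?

13.72 g

NaHCO3 + HCl → NaCl + H2O + CO2
n(HCl) per titration = 0.02790 × 0.2342 = 6.534 × 10^-3 mol
n(NaHCO3) in each aliquot = 6.534 × 10^-3 mol (1:1 ratio)
n(NaHCO3) in the whole flask = 6.534 × 10^-3 × 500.0/20.00 = 0.1634 mol
mass of NaHCO3 = 0.1634 × 84.01 = 13.72 g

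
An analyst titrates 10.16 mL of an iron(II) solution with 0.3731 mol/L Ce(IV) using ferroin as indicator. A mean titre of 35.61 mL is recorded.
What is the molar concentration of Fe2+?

Ce^4+ + Fe^2+ → Ce^3+ + Fe^3+
n(Ce4+) = 0.03561 L × 0.3731 mol/L = 0.01329 mol
n(Fe2+) = 0.01329 mol (1:1 mole ratio)
[Fe2+] = 0.01329 mol / 0.01016 L = 1.308 mol/L

1.308 mol/L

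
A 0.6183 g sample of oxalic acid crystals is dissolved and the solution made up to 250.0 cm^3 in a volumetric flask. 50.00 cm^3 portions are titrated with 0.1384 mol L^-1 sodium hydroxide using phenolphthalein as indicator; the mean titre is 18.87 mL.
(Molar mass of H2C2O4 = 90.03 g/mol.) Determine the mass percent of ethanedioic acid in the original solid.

95.07 %

H2C2O4 + 2 NaOH → Na2C2O4 + 2 H2O
n(NaOH) per titration = 0.01887 × 0.1384 = 2.612 × 10^-3 mol
From the 1:2 ratio, n(H2C2O4) in each aliquot = 1/2 × 2.612 × 10^-3 = 1.306 × 10^-3 mol
n(H2C2O4) in the whole flask = 1.306 × 10^-3 × 250.0/50.00 = 6.529 × 10^-3 mol
mass of H2C2O4 = 6.529 × 10^-3 × 90.03 = 0.5878 g
% H2C2O4 = 0.5878 / 0.6183 × 100 = 95.07 %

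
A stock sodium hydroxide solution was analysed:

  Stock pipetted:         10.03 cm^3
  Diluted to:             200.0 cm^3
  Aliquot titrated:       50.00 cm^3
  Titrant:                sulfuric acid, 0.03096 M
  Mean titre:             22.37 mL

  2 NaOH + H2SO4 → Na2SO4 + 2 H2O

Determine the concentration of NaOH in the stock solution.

n(H2SO4) = 0.02237 × 0.03096 = 6.926 × 10^-4 mol
From the 2:1 ratio, n(NaOH) in the aliquot = 2/1 × 6.926 × 10^-4 = 1.385 × 10^-3 mol
[NaOH]_dilute = 1.385 × 10^-3 / 0.05000 = 0.02770 mol/L
Dilution factor = 200.0 / 10.03 = 19.94
[NaOH]_stock = 0.02770 × 19.94 = 0.5524 mol/L

0.5524 M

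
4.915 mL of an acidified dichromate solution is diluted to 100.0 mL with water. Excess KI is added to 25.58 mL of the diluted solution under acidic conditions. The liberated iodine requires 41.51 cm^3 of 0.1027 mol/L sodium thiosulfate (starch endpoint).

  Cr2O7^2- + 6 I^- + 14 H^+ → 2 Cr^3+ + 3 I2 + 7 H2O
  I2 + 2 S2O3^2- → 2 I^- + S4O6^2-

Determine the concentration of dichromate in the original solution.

n(S2O3^2-) = 0.04151 × 0.1027 = 4.263 × 10^-3 mol
n(I2) = n(S2O3^2-)/2 = 2.132 × 10^-3 mol
From the 1:3 ratio, n(Cr2O7^2-) in the aliquot = 1/3 × 2.132 × 10^-3 = 7.105 × 10^-4 mol
[Cr2O7^2-]_dilute = 7.105 × 10^-4 / 0.02558 = 0.02778 mol/L
[Cr2O7^2-]_original = 0.02778 × 100.0/4.915 = 0.5651 mol/L

0.5651 mol/L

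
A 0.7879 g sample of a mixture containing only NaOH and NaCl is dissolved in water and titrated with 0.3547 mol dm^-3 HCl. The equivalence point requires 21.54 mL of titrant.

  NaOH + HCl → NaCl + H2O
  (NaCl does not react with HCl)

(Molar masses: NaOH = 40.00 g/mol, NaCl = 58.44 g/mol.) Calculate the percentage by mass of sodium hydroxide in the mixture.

38.79 %

n(HCl) = 0.02154 × 0.3547 = 7.640 × 10^-3 mol
Let x = n(NaOH), y = n(NaCl).
Titrant: 1x = 7.640 × 10^-3;  mass: 40.00x + 58.44y = 0.7879
Solving, x = 7.640 × 10^-3 mol, y = 8.253 × 10^-3 mol
mass of NaOH = 7.640 × 10^-3 × 40.00 = 0.3056 g
% NaOH = 0.3056 / 0.7879 × 100 = 38.79 %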